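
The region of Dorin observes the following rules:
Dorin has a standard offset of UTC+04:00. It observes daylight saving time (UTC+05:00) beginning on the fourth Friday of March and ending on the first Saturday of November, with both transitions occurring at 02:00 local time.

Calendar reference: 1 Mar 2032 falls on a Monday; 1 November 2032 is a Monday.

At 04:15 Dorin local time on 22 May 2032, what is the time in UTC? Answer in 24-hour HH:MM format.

1 March 2032 is a Monday, so the first Friday is March 5 and the fourth is March 26.
1 November 2032 is a Monday, so the first Saturday is November 6.
22 May 2032 falls between 26 March and 6 November, so daylight saving is in effect and Dorin is at UTC+05:00.
04:15 local − 5h = 23:15 UTC (rolling into the previous day, 21 May 2032).

23:15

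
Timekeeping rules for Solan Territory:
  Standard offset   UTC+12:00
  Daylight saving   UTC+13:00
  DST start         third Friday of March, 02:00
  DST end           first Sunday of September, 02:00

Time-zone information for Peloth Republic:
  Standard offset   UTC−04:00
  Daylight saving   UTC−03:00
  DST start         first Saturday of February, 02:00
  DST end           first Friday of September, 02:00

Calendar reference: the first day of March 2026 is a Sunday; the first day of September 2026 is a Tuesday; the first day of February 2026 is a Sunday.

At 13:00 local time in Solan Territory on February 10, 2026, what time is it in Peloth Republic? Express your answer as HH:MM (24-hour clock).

22:00

1 March 2026 is a Sunday, so the first Friday is March 6 and the third is March 20.
1 September 2026 is a Tuesday, so the first Sunday is September 6.
February 10, 2026 does not fall between 20 March and 6 September, so daylight saving is not in effect and Solan Territory is at UTC+12:00.
13:00 Solan Territory − 12h = 01:00 UTC.
1 February 2026 is a Sunday, so the first Saturday is February 7.
1 September 2026 is a Tuesday, so the first Friday is September 4.
At the standard offset (UTC−04:00), 01:00 UTC − 4h = 21:00 Peloth Republic standard time (rolling into the previous day, 9 February 2026).
Daylight saving runs 7 February – 4 September; the standard-time date in Peloth Republic, February 9, 2026, is inside that window, so Peloth Republic is at UTC−03:00.
01:00 UTC − 3h = 22:00 Peloth Republic (rolling into the previous day, 9 February 2026).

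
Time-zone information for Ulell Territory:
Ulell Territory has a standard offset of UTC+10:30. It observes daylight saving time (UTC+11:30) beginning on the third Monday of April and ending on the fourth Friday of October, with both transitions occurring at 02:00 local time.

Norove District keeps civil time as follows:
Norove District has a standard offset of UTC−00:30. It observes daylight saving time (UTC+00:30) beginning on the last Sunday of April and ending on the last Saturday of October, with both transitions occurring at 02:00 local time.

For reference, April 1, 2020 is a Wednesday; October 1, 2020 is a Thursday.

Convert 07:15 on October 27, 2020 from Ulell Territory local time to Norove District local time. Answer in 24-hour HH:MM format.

1 April 2020 is a Wednesday, so the first Monday is April 6 and the third is April 20.
1 October 2020 is a Thursday, so the first Friday is October 2 and the fourth is October 23.
Daylight saving runs 20 April – 23 October; October 27, 2020 is outside that window, so Ulell Territory is on standard time at UTC+10:30.
07:15 Ulell Territory − 10h30m = 20:45 UTC (rolling into the previous day, 26 October 2020).
1 April 2020 is a Wednesday, so Sundays fall on 5, 12, 19, 26; the last is April 26.
1 October 2020 is a Thursday, so Saturdays fall on 3, 10, 17, 24, 31; the last is October 31.
At the standard offset (UTC−00:30), 20:45 UTC − 0h30m = 20:15 Norove District standard time.
The standard-time date in Norove District, October 26, 2020, falls between 26 April and 31 October, so daylight saving is in effect and Norove District is at UTC+00:30.
20:45 UTC + 0h30m = 21:15 Norove District.

21:15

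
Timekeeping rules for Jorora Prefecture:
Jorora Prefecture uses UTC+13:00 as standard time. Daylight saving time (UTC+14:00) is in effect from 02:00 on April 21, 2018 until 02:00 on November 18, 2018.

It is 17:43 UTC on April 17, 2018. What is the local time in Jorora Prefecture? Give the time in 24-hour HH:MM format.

At the standard offset (UTC+13:00), 17:43 UTC + 13h = 06:43 Jorora Prefecture standard time (rolling into the next day, 18 April 2018).
Daylight saving runs 21 April – 18 November; the standard-time date in Jorora Prefecture, April 18, 2018, is outside that window, so Jorora Prefecture is on standard time at UTC+13:00.
17:43 UTC + 13h = 06:43 local (rolling into the next day, 18 April 2018).

06:43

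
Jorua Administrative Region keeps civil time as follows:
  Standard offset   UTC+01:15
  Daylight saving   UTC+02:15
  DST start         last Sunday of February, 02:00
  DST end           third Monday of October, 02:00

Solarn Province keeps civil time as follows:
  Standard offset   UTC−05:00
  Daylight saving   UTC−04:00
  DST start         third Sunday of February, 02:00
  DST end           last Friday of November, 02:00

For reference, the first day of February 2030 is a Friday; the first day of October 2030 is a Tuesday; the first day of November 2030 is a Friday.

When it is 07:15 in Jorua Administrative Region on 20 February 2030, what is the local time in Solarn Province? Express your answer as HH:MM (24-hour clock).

02:00

1 February 2030 is a Friday, so Sundays fall on 3, 10, 17, 24; the last is February 24.
1 October 2030 is a Tuesday, so the first Monday is October 7 and the third is October 21.
20 February 2030 does not fall between 24 February and 21 October, so daylight saving is not in effect and Jorua Administrative Region is at UTC+01:15.
07:15 Jorua Administrative Region − 1h15m = 06:00 UTC.
1 February 2030 is a Friday, so the first Sunday is February 3 and the third is February 17.
1 November 2030 is a Friday, so Fridays fall on 1, 8, 15, 22, 29; the last is November 29.
At the standard offset (UTC−05:00), 06:00 UTC − 5h = 01:00 Solarn Province standard time.
The standard-time date in Solarn Province, 20 February 2030, lies within the daylight-saving period (17 February – 29 November), so Solarn Province is on daylight time, UTC−04:00.
06:00 UTC − 4h = 02:00 Solarn Province.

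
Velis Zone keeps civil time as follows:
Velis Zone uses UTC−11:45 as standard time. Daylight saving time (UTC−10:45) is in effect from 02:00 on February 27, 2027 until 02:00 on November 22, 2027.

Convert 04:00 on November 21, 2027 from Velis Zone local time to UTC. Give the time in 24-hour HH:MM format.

14:45

November 21, 2027 lies within the daylight-saving period (27 February – 22 November), so Velis Zone is on daylight time, UTC−10:45.
04:00 local + 10h45m = 14:45 UTC.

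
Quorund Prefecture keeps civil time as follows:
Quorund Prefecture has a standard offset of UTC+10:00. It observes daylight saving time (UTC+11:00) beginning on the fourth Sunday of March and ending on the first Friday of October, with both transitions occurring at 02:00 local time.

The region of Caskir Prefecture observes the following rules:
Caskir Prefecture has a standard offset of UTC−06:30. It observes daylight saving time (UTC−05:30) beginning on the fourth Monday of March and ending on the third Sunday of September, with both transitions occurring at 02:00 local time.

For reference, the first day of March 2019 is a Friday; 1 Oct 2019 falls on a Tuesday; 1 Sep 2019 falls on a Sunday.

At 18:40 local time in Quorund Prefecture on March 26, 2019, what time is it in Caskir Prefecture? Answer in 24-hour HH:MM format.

02:10

1 March 2019 is a Friday, so the first Sunday is March 3 and the fourth is March 24.
1 October 2019 is a Tuesday, so the first Friday is October 4.
Daylight saving runs 24 March – 4 October; March 26, 2019 is inside that window, so Quorund Prefecture is at UTC+11:00.
18:40 Quorund Prefecture − 11h = 07:40 UTC.
1 March 2019 is a Friday, so the first Monday is March 4 and the fourth is March 25.
1 September 2019 is a Sunday, so the first Sunday is September 1 and the third is September 15.
At the standard offset (UTC−06:30), 07:40 UTC − 6h30m = 01:10 Caskir Prefecture standard time.
Daylight saving runs 25 March – 15 September; the standard-time date in Caskir Prefecture, March 26, 2019, is inside that window, so Caskir Prefecture is at UTC−05:30.
07:40 UTC − 5h30m = 02:10 Caskir Prefecture.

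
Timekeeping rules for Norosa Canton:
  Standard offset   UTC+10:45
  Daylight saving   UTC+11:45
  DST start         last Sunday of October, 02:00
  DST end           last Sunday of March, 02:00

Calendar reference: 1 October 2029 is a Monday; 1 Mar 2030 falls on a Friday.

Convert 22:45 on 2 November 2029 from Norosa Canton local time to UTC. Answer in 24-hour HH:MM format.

1 October 2029 is a Monday, so Sundays fall on 7, 14, 21, 28; the last is October 28.
1 March 2030 is a Friday, so Sundays fall on 3, 10, 17, 24, 31; the last is March 31.
Daylight saving runs 28 October 2029 – 31 March 2030; 2 November 2029 is inside that window, so Norosa Canton is at UTC+11:45.
22:45 local − 11h45m = 11:00 UTC.

11:00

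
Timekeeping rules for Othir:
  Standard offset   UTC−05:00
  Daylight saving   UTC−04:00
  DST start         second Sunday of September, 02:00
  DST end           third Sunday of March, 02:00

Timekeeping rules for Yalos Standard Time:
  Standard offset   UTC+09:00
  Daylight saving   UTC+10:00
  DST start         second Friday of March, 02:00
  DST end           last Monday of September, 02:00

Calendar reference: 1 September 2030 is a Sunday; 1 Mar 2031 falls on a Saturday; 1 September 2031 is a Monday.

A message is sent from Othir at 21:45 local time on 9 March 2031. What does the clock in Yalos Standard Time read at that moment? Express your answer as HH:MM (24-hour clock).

10:45

1 September 2030 is a Sunday, so the first Sunday is September 1 and the second is September 8.
1 March 2031 is a Saturday, so the first Sunday is March 2 and the third is March 16.
Daylight saving runs 8 September 2030 – 16 March 2031; 9 March 2031 is inside that window, so Othir is at UTC−04:00.
21:45 Othir + 4h = 01:45 UTC (rolling into the next day, 10 March 2031).
1 March 2031 is a Saturday, so the first Friday is March 7 and the second is March 14.
1 September 2031 is a Monday, so Mondays fall on 1, 8, 15, 22, 29; the last is September 29.
At the standard offset (UTC+09:00), 01:45 UTC + 9h = 10:45 Yalos Standard Time standard time.
Daylight saving runs 14 March – 29 September; the standard-time date in Yalos Standard Time, 10 March 2031, is outside that window, so Yalos Standard Time is on standard time at UTC+09:00.
01:45 UTC + 9h = 10:45 Yalos Standard Time.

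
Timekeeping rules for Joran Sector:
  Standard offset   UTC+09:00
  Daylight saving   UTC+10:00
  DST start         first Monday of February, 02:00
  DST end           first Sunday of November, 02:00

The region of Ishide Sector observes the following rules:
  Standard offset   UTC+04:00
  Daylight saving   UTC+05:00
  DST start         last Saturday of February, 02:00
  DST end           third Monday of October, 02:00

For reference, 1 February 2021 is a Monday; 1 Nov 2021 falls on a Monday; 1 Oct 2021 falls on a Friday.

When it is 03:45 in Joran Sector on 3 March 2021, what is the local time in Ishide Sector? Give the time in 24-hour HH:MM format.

22:45

1 February 2021 is a Monday, so the first Monday is February 1.
1 November 2021 is a Monday, so the first Sunday is November 7.
Daylight saving runs 1 February – 7 November; 3 March 2021 is inside that window, so Joran Sector is at UTC+10:00.
03:45 Joran Sector − 10h = 17:45 UTC (rolling into the previous day, 2 March 2021).
1 February 2021 is a Monday, so Saturdays fall on 6, 13, 20, 27; the last is February 27.
1 October 2021 is a Friday, so the first Monday is October 4 and the third is October 18.
At the standard offset (UTC+04:00), 17:45 UTC + 4h = 21:45 Ishide Sector standard time.
Daylight saving runs 27 February – 18 October; the standard-time date in Ishide Sector, 2 March 2021, is inside that window, so Ishide Sector is at UTC+05:00.
17:45 UTC + 5h = 22:45 Ishide Sector.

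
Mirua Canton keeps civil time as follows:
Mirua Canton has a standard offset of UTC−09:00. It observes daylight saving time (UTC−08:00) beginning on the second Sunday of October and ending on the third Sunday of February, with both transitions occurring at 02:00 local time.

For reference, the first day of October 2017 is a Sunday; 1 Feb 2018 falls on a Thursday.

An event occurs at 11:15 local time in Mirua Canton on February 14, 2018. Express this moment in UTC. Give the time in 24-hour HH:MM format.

1 October 2017 is a Sunday, so the first Sunday is October 1 and the second is October 8.
1 February 2018 is a Thursday, so the first Sunday is February 4 and the third is February 18.
Daylight saving runs 8 October 2017 – 18 February 2018; February 14, 2018 is inside that window, so Mirua Canton is at UTC−08:00.
11:15 local + 8h = 19:15 UTC.

19:15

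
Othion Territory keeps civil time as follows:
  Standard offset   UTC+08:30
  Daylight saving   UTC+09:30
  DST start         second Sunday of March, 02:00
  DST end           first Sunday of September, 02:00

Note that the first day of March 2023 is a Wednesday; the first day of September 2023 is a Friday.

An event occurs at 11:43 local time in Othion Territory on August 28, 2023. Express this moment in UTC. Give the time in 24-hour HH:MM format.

1 March 2023 is a Wednesday, so the first Sunday is March 5 and the second is March 12.
1 September 2023 is a Friday, so the first Sunday is September 3.
August 28, 2023 lies within the daylight-saving period (12 March – 3 September), so Othion Territory is on daylight time, UTC+09:30.
11:43 local − 9h30m = 02:13 UTC.

02:13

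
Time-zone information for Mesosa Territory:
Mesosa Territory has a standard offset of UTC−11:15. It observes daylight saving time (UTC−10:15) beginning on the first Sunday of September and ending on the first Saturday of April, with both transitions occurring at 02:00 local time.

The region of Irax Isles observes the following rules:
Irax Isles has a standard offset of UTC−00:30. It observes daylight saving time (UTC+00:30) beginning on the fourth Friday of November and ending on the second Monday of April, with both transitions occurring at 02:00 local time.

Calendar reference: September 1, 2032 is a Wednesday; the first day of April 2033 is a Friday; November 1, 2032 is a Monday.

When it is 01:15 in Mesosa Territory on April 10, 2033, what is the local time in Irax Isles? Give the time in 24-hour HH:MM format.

13:00

1 September 2032 is a Wednesday, so the first Sunday is September 5.
1 April 2033 is a Friday, so the first Saturday is April 2.
April 10, 2033 is outside the daylight-saving period (5 September 2032 – 2 April 2033), so Mesosa Territory is on standard time, UTC−11:15.
01:15 Mesosa Territory + 11h15m = 12:30 UTC.
1 November 2032 is a Monday, so the first Friday is November 5 and the fourth is November 26.
1 April 2033 is a Friday, so the first Monday is April 4 and the second is April 11.
At the standard offset (UTC−00:30), 12:30 UTC − 0h30m = 12:00 Irax Isles standard time.
The standard-time date in Irax Isles, April 10, 2033, lies within the daylight-saving period (26 November 2032 – 11 April 2033), so Irax Isles is on daylight time, UTC+00:30.
12:30 UTC + 0h30m = 13:00 Irax Isles.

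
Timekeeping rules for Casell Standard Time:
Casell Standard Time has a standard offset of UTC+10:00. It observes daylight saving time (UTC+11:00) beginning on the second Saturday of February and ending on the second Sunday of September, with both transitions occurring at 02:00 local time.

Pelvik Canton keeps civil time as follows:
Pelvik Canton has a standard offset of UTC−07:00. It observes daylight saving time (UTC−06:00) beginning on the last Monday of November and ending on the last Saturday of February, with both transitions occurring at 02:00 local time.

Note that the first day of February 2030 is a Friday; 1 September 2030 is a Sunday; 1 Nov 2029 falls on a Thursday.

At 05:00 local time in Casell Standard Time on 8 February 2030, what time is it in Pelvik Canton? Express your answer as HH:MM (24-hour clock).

1 February 2030 is a Friday, so the first Saturday is February 2 and the second is February 9.
1 September 2030 is a Sunday, so the first Sunday is September 1 and the second is September 8.
8 February 2030 is outside the daylight-saving period (9 February – 8 September), so Casell Standard Time is on standard time, UTC+10:00.
05:00 Casell Standard Time − 10h = 19:00 UTC (rolling into the previous day, 7 February 2030).
1 November 2029 is a Thursday, so Mondays fall on 5, 12, 19, 26; the last is November 26.
1 February 2030 is a Friday, so Saturdays fall on 2, 9, 16, 23; the last is February 23.
At the standard offset (UTC−07:00), 19:00 UTC − 7h = 12:00 Pelvik Canton standard time.
Daylight saving runs 26 November 2029 – 23 February 2030; the standard-time date in Pelvik Canton, 7 February 2030, is inside that window, so Pelvik Canton is at UTC−06:00.
19:00 UTC − 6h = 13:00 Pelvik Canton.

13:00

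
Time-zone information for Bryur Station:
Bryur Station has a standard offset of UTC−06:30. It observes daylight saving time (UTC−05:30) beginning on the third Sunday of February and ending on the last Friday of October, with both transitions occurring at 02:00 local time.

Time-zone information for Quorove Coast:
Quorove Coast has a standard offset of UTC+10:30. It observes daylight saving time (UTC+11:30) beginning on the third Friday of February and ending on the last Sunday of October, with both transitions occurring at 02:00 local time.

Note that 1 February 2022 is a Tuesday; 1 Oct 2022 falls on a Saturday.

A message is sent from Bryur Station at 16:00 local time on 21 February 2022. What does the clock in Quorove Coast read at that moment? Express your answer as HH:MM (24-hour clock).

09:00

1 February 2022 is a Tuesday, so the first Sunday is February 6 and the third is February 20.
1 October 2022 is a Saturday, so Fridays fall on 7, 14, 21, 28; the last is October 28.
21 February 2022 lies within the daylight-saving period (20 February – 28 October), so Bryur Station is on daylight time, UTC−05:30.
16:00 Bryur Station + 5h30m = 21:30 UTC.
1 February 2022 is a Tuesday, so the first Friday is February 4 and the third is February 18.
1 October 2022 is a Saturday, so Sundays fall on 2, 9, 16, 23, 30; the last is October 30.
At the standard offset (UTC+10:30), 21:30 UTC + 10h30m = 08:00 Quorove Coast standard time (rolling into the next day, 22 February 2022).
The standard-time date in Quorove Coast, 22 February 2022, lies within the daylight-saving period (18 February – 30 October), so Quorove Coast is on daylight time, UTC+11:30.
21:30 UTC + 11h30m = 09:00 Quorove Coast (rolling into the next day, 22 February 2022).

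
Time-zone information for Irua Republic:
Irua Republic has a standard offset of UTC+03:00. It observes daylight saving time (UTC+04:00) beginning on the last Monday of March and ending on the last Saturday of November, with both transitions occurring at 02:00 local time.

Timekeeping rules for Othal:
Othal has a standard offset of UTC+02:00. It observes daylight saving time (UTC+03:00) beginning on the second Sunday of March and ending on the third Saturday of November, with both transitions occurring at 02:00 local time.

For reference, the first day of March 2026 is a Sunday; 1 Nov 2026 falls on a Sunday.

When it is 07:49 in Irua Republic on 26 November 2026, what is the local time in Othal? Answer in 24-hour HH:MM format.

05:49

1 March 2026 is a Sunday, so Mondays fall on 2, 9, 16, 23, 30; the last is March 30.
1 November 2026 is a Sunday, so Saturdays fall on 7, 14, 21, 28; the last is November 28.
26 November 2026 lies within the daylight-saving period (30 March – 28 November), so Irua Republic is on daylight time, UTC+04:00.
07:49 Irua Republic − 4h = 03:49 UTC.
1 March 2026 is a Sunday, so the first Sunday is March 1 and the second is March 8.
1 November 2026 is a Sunday, so the first Saturday is November 7 and the third is November 21.
At the standard offset (UTC+02:00), 03:49 UTC + 2h = 05:49 Othal standard time.
The standard-time date in Othal, 26 November 2026, is outside the daylight-saving period (8 March – 21 November), so Othal is on standard time, UTC+02:00.
03:49 UTC + 2h = 05:49 Othal.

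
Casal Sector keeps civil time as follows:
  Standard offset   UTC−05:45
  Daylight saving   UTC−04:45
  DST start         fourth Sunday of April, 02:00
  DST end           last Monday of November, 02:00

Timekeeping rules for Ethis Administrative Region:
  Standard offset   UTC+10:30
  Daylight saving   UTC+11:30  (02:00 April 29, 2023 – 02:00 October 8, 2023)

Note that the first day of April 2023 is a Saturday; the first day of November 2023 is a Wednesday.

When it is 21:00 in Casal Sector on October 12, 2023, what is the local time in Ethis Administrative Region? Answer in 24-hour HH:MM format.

1 April 2023 is a Saturday, so the first Sunday is April 2 and the fourth is April 23.
1 November 2023 is a Wednesday, so Mondays fall on 6, 13, 20, 27; the last is November 27.
October 12, 2023 falls between 23 April and 27 November, so daylight saving is in effect and Casal Sector is at UTC−04:45.
21:00 Casal Sector + 4h45m = 01:45 UTC (rolling into the next day, 13 October 2023).
At the standard offset (UTC+10:30), 01:45 UTC + 10h30m = 12:15 Ethis Administrative Region standard time.
The standard-time date in Ethis Administrative Region, October 13, 2023, is outside the daylight-saving period (29 April – 8 October), so Ethis Administrative Region is on standard time, UTC+10:30.
01:45 UTC + 10h30m = 12:15 Ethis Administrative Region.

12:15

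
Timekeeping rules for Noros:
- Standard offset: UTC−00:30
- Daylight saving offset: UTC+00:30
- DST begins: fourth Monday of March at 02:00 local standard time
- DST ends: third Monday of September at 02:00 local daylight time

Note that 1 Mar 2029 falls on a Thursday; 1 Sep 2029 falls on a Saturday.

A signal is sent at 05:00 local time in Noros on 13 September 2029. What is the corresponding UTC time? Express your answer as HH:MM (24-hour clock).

1 March 2029 is a Thursday, so the first Monday is March 5 and the fourth is March 26.
1 September 2029 is a Saturday, so the first Monday is September 3 and the third is September 17.
Daylight saving runs 26 March – 17 September; 13 September 2029 is inside that window, so Noros is at UTC+00:30.
05:00 local − 0h30m = 04:30 UTC.

04:30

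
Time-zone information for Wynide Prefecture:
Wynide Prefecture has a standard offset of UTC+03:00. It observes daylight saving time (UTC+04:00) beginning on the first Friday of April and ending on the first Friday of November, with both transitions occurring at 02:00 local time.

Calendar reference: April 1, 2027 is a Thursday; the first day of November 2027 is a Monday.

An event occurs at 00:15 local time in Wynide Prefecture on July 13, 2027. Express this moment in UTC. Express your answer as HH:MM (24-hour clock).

1 April 2027 is a Thursday, so the first Friday is April 2.
1 November 2027 is a Monday, so the first Friday is November 5.
July 13, 2027 lies within the daylight-saving period (2 April – 5 November), so Wynide Prefecture is on daylight time, UTC+04:00.
00:15 local − 4h = 20:15 UTC (rolling into the previous day, 12 July 2027).

20:15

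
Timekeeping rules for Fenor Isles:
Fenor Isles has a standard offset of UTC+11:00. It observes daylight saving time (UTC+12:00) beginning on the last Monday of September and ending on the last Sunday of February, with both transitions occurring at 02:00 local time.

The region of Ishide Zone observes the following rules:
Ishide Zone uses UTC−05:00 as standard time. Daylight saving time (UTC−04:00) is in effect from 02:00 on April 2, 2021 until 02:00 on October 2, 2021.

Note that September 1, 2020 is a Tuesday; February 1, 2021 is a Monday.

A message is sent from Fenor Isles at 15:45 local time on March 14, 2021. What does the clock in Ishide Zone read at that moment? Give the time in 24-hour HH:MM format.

23:45

1 September 2020 is a Tuesday, so Mondays fall on 7, 14, 21, 28; the last is September 28.
1 February 2021 is a Monday, so Sundays fall on 7, 14, 21, 28; the last is February 28.
Daylight saving runs 28 September 2020 – 28 February 2021; March 14, 2021 is outside that window, so Fenor Isles is on standard time at UTC+11:00.
15:45 Fenor Isles − 11h = 04:45 UTC.
At the standard offset (UTC−05:00), 04:45 UTC − 5h = 23:45 Ishide Zone standard time (rolling into the previous day, 13 March 2021).
The standard-time date in Ishide Zone, March 13, 2021, does not fall between 2 April and 2 October, so daylight saving is not in effect and Ishide Zone is at UTC−05:00.
04:45 UTC − 5h = 23:45 Ishide Zone (rolling into the previous day, 13 March 2021).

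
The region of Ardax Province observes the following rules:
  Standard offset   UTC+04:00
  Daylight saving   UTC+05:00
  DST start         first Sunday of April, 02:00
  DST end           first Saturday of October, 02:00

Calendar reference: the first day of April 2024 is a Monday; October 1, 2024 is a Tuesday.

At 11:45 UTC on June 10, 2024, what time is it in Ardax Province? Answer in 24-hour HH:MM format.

16:45

1 April 2024 is a Monday, so the first Sunday is April 7.
1 October 2024 is a Tuesday, so the first Saturday is October 5.
At the standard offset (UTC+04:00), 11:45 UTC + 4h = 15:45 Ardax Province standard time.
The standard-time date in Ardax Province, June 10, 2024, lies within the daylight-saving period (7 April – 5 October), so Ardax Province is on daylight time, UTC+05:00.
11:45 UTC + 5h = 16:45 local.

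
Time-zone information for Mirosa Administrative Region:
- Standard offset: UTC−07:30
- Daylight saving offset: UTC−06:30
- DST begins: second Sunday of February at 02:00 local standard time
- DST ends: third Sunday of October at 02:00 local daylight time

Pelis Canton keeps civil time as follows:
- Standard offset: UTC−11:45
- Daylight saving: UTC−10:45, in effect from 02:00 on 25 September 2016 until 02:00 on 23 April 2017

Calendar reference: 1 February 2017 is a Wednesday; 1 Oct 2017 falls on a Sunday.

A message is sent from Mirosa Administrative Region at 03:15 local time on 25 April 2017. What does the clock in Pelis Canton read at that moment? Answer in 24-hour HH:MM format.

1 February 2017 is a Wednesday, so the first Sunday is February 5 and the second is February 12.
1 October 2017 is a Sunday, so the first Sunday is October 1 and the third is October 15.
25 April 2017 lies within the daylight-saving period (12 February – 15 October), so Mirosa Administrative Region is on daylight time, UTC−06:30.
03:15 Mirosa Administrative Region + 6h30m = 09:45 UTC.
At the standard offset (UTC−11:45), 09:45 UTC − 11h45m = 22:00 Pelis Canton standard time (rolling into the previous day, 24 April 2017).
Daylight saving runs 25 September 2016 – 23 April 2017; the standard-time date in Pelis Canton, 24 April 2017, is outside that window, so Pelis Canton is on standard time at UTC−11:45.
09:45 UTC − 11h45m = 22:00 Pelis Canton (rolling into the previous day, 24 April 2017).

22:00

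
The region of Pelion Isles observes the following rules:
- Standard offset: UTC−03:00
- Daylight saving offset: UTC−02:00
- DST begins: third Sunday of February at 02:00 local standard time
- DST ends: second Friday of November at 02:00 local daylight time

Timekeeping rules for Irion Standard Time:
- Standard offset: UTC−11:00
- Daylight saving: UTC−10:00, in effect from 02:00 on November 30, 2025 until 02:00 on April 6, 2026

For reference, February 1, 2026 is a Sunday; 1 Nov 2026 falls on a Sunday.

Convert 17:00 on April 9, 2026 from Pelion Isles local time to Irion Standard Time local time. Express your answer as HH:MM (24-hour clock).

08:00

1 February 2026 is a Sunday, so the first Sunday is February 1 and the third is February 15.
1 November 2026 is a Sunday, so the first Friday is November 6 and the second is November 13.
April 9, 2026 falls between 15 February and 13 November, so daylight saving is in effect and Pelion Isles is at UTC−02:00.
17:00 Pelion Isles + 2h = 19:00 UTC.
At the standard offset (UTC−11:00), 19:00 UTC − 11h = 08:00 Irion Standard Time standard time.
The standard-time date in Irion Standard Time, April 9, 2026, does not fall between 30 November 2025 and 6 April 2026, so daylight saving is not in effect and Irion Standard Time is at UTC−11:00.
19:00 UTC − 11h = 08:00 Irion Standard Time.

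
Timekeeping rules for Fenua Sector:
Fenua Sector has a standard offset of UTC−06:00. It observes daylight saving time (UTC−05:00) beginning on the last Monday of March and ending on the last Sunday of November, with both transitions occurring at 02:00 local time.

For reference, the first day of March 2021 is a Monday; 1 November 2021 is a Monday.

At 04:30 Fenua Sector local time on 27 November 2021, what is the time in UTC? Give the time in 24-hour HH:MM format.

1 March 2021 is a Monday, so Mondays fall on 1, 8, 15, 22, 29; the last is March 29.
1 November 2021 is a Monday, so Sundays fall on 7, 14, 21, 28; the last is November 28.
27 November 2021 lies within the daylight-saving period (29 March – 28 November), so Fenua Sector is on daylight time, UTC−05:00.
04:30 local + 5h = 09:30 UTC.

09:30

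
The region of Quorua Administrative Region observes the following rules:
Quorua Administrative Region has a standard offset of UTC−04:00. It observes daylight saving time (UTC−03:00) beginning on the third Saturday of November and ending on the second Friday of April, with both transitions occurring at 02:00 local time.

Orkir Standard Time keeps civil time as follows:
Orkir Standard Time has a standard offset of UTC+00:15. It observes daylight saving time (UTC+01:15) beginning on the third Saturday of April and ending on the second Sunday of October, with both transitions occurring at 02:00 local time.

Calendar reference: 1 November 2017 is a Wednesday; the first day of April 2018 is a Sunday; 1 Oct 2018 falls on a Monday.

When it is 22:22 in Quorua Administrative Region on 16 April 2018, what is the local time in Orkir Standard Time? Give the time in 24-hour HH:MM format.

1 November 2017 is a Wednesday, so the first Saturday is November 4 and the third is November 18.
1 April 2018 is a Sunday, so the first Friday is April 6 and the second is April 13.
16 April 2018 does not fall between 18 November 2017 and 13 April 2018, so daylight saving is not in effect and Quorua Administrative Region is at UTC−04:00.
22:22 Quorua Administrative Region + 4h = 02:22 UTC (rolling into the next day, 17 April 2018).
1 April 2018 is a Sunday, so the first Saturday is April 7 and the third is April 21.
1 October 2018 is a Monday, so the first Sunday is October 7 and the second is October 14.
At the standard offset (UTC+00:15), 02:22 UTC + 0h15m = 02:37 Orkir Standard Time standard time.
The standard-time date in Orkir Standard Time, 17 April 2018, is outside the daylight-saving period (21 April – 14 October), so Orkir Standard Time is on standard time, UTC+00:15.
02:22 UTC + 0h15m = 02:37 Orkir Standard Time.

02:37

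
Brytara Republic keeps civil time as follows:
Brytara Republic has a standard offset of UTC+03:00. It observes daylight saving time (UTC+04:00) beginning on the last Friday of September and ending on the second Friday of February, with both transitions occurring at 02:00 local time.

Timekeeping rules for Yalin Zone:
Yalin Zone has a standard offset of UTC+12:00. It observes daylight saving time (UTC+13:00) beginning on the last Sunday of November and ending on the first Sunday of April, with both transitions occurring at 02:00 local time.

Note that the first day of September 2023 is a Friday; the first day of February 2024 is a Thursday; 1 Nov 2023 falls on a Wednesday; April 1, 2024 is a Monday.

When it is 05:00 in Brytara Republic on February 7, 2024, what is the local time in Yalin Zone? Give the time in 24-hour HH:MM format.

14:00

1 September 2023 is a Friday, so Fridays fall on 1, 8, 15, 22, 29; the last is September 29.
1 February 2024 is a Thursday, so the first Friday is February 2 and the second is February 9.
February 7, 2024 lies within the daylight-saving period (29 September 2023 – 9 February 2024), so Brytara Republic is on daylight time, UTC+04:00.
05:00 Brytara Republic − 4h = 01:00 UTC.
1 November 2023 is a Wednesday, so Sundays fall on 5, 12, 19, 26; the last is November 26.
1 April 2024 is a Monday, so the first Sunday is April 7.
At the standard offset (UTC+12:00), 01:00 UTC + 12h = 13:00 Yalin Zone standard time.
The standard-time date in Yalin Zone, February 7, 2024, lies within the daylight-saving period (26 November 2023 – 7 April 2024), so Yalin Zone is on daylight time, UTC+13:00.
01:00 UTC + 13h = 14:00 Yalin Zone.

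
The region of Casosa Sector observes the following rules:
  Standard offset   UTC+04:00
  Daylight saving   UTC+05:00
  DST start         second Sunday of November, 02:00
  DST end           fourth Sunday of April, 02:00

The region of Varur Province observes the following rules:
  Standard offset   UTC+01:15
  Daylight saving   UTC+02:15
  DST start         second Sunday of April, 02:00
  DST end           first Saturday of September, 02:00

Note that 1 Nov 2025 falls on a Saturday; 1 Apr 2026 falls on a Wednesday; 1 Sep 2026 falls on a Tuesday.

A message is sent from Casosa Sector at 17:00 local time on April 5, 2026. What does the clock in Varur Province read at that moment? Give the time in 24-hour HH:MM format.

13:15

1 November 2025 is a Saturday, so the first Sunday is November 2 and the second is November 9.
1 April 2026 is a Wednesday, so the first Sunday is April 5 and the fourth is April 26.
Daylight saving runs 9 November 2025 – 26 April 2026; April 5, 2026 is inside that window, so Casosa Sector is at UTC+05:00.
17:00 Casosa Sector − 5h = 12:00 UTC.
1 April 2026 is a Wednesday, so the first Sunday is April 5 and the second is April 12.
1 September 2026 is a Tuesday, so the first Saturday is September 5.
At the standard offset (UTC+01:15), 12:00 UTC + 1h15m = 13:15 Varur Province standard time.
The standard-time date in Varur Province, April 5, 2026, does not fall between 12 April and 5 September, so daylight saving is not in effect and Varur Province is at UTC+01:15.
12:00 UTC + 1h15m = 13:15 Varur Province.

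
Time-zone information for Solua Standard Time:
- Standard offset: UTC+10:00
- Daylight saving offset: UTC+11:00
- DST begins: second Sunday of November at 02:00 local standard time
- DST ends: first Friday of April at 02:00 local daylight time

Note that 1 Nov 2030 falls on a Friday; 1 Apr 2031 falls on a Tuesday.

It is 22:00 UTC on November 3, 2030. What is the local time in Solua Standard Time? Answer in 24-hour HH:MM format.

08:00

1 November 2030 is a Friday, so the first Sunday is November 3 and the second is November 10.
1 April 2031 is a Tuesday, so the first Friday is April 4.
At the standard offset (UTC+10:00), 22:00 UTC + 10h = 08:00 Solua Standard Time standard time (rolling into the next day, 4 November 2030).
Daylight saving runs 10 November 2030 – 4 April 2031; the standard-time date in Solua Standard Time, November 4, 2030, is outside that window, so Solua Standard Time is on standard time at UTC+10:00.
22:00 UTC + 10h = 08:00 local (rolling into the next day, 4 November 2030).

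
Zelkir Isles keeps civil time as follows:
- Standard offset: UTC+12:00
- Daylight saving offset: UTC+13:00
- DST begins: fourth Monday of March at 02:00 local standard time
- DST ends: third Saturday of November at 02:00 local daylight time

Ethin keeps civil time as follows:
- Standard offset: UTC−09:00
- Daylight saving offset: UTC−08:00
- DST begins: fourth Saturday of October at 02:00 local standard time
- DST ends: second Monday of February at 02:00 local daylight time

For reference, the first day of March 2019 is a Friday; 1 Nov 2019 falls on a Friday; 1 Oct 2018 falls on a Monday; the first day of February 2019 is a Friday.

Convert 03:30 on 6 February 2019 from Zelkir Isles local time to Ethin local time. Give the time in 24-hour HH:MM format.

1 March 2019 is a Friday, so the first Monday is March 4 and the fourth is March 25.
1 November 2019 is a Friday, so the first Saturday is November 2 and the third is November 16.
6 February 2019 is outside the daylight-saving period (25 March – 16 November), so Zelkir Isles is on standard time, UTC+12:00.
03:30 Zelkir Isles − 12h = 15:30 UTC (rolling into the previous day, 5 February 2019).
1 October 2018 is a Monday, so the first Saturday is October 6 and the fourth is October 27.
1 February 2019 is a Friday, so the first Monday is February 4 and the second is February 11.
At the standard offset (UTC−09:00), 15:30 UTC − 9h = 06:30 Ethin standard time.
The standard-time date in Ethin, 5 February 2019, falls between 27 October 2018 and 11 February 2019, so daylight saving is in effect and Ethin is at UTC−08:00.
15:30 UTC − 8h = 07:30 Ethin.

07:30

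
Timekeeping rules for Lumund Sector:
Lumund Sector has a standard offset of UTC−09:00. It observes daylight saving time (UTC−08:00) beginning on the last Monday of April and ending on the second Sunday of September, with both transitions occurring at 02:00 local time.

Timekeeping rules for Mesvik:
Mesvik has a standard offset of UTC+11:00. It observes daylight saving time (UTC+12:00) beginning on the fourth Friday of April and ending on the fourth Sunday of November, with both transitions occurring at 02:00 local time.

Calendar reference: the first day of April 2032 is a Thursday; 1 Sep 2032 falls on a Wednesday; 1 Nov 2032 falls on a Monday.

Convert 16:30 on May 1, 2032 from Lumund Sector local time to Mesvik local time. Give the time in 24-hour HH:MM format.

1 April 2032 is a Thursday, so Mondays fall on 5, 12, 19, 26; the last is April 26.
1 September 2032 is a Wednesday, so the first Sunday is September 5 and the second is September 12.
May 1, 2032 falls between 26 April and 12 September, so daylight saving is in effect and Lumund Sector is at UTC−08:00.
16:30 Lumund Sector + 8h = 00:30 UTC (rolling into the next day, 2 May 2032).
1 April 2032 is a Thursday, so the first Friday is April 2 and the fourth is April 23.
1 November 2032 is a Monday, so the first Sunday is November 7 and the fourth is November 28.
At the standard offset (UTC+11:00), 00:30 UTC + 11h = 11:30 Mesvik standard time.
The standard-time date in Mesvik, May 2, 2032, lies within the daylight-saving period (23 April – 28 November), so Mesvik is on daylight time, UTC+12:00.
00:30 UTC + 12h = 12:30 Mesvik.

12:30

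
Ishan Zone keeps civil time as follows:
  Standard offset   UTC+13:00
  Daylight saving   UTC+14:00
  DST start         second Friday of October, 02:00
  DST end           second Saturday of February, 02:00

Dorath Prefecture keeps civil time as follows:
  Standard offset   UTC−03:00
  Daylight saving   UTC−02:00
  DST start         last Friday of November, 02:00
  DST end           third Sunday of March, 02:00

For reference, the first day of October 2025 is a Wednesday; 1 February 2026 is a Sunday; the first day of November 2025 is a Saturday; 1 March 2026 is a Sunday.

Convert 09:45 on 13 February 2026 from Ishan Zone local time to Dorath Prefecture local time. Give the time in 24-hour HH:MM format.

17:45

1 October 2025 is a Wednesday, so the first Friday is October 3 and the second is October 10.
1 February 2026 is a Sunday, so the first Saturday is February 7 and the second is February 14.
13 February 2026 lies within the daylight-saving period (10 October 2025 – 14 February 2026), so Ishan Zone is on daylight time, UTC+14:00.
09:45 Ishan Zone − 14h = 19:45 UTC (rolling into the previous day, 12 February 2026).
1 November 2025 is a Saturday, so Fridays fall on 7, 14, 21, 28; the last is November 28.
1 March 2026 is a Sunday, so the first Sunday is March 1 and the third is March 15.
At the standard offset (UTC−03:00), 19:45 UTC − 3h = 16:45 Dorath Prefecture standard time.
Daylight saving runs 28 November 2025 – 15 March 2026; the standard-time date in Dorath Prefecture, 12 February 2026, is inside that window, so Dorath Prefecture is at UTC−02:00.
19:45 UTC − 2h = 17:45 Dorath Prefecture.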